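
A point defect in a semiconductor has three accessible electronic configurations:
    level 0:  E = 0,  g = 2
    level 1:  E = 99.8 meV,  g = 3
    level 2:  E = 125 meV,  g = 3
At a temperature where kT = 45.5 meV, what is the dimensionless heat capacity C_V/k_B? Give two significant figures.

Eᵢ/kT = 0, 2.193, 2.747.
Z = Σ gᵢe^(−Eᵢ/kT) = 2·e^(−0) + 3·e^(−2.193) + 3·e^(−2.747) = 2.000 + 0.3347 + 0.1924 = 2.527.
⟨E⟩ = 22.74 meV, ⟨E²⟩ = 2509 meV².
C_V/k_B = (⟨E²⟩ − ⟨E⟩²)/(kT)² = (2509 − 517.1)/2070 = 0.96.

0.96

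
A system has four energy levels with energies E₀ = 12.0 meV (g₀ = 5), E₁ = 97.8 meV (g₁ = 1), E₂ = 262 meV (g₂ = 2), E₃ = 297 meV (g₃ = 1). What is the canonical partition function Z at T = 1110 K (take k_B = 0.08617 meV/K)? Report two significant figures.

Z = 4.9

k_BT = 0.08617 × 1110 K = 95.65 meV.
Eᵢ/kT = 0.1255, 1.022, 2.739, 3.105.
Z = Σ gᵢe^(−Eᵢ/kT) = 5·e^(−0.1255) + 1·e^(−1.022) + 2·e^(−2.739) + 1·e^(−3.105) = 4.410 + 0.3599 + 0.1293 + 0.04482 = 4.944.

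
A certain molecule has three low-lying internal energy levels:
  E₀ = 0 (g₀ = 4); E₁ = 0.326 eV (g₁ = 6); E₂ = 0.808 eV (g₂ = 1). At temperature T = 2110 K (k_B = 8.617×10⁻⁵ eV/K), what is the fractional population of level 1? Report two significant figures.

k_BT = 8.617×10⁻⁵ × 2110 K = 0.1818 eV.
Eᵢ/kT = 0, 1.793, 4.444.
Z = Σ gᵢe^(−Eᵢ/kT) = 4·e^(−0) + 6·e^(−1.793) + 1·e^(−4.444) = 4.000 + 0.9988 + 0.01175 = 5.011.
P₁ = g₁ e^(−E₁/kT) / Z = 0.9988/5.011 = 0.20.

0.20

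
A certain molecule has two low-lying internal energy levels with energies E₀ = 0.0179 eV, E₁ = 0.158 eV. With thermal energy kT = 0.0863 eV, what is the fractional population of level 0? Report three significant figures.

Eᵢ/kT = 0.20742, 1.8308.
Z = Σ e^(−Eᵢ/kT) = e^(−0.20742) + e^(−1.8308) = 0.81268 + 0.16029 = 0.97297.
P₀ = e^(−E₀/kT) / Z = 0.81268/0.97297 = 0.835.

0.835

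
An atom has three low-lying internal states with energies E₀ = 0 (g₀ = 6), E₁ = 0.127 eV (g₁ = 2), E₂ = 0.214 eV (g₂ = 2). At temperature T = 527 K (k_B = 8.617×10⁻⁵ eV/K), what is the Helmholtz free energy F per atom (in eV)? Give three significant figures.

k_BT = 8.617×10⁻⁵ × 527 K = 0.045412 eV.
Eᵢ/kT = 0, 2.7966, 4.7124.
Z = Σ gᵢe^(−Eᵢ/kT) = 6·e^(−0) + 2·e^(−2.7966) + 2·e^(−4.7124) = 6.0000 + 0.12203 + 0.017966 = 6.1400.
F = −kT ln Z = −0.045412 × ln(6.1400) = −0.045412 × 1.8148 = -0.0824 eV.

-0.0824 eV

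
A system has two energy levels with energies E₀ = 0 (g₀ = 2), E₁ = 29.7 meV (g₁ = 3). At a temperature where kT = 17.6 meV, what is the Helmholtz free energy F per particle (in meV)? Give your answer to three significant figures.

Eᵢ/kT = 0, 1.6875.
Z = Σ gᵢe^(−Eᵢ/kT) = 2·e^(−0) + 3·e^(−1.6875) = 2.0000 + 0.55494 = 2.5549.
F = −kT ln Z = −17.6 × ln(2.5549) = −17.6 × 0.93801 = -16.5 meV.

-16.5 meV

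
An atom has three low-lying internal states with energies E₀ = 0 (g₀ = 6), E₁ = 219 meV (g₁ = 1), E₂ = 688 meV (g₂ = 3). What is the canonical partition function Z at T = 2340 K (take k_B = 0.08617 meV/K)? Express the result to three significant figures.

k_BT = 0.08617 × 2340 K = 201.64 meV.
Eᵢ/kT = 0, 1.0861, 3.4120.
Z = Σ gᵢe^(−Eᵢ/kT) = 6·e^(−0) + 1·e^(−1.0861) + 3·e^(−3.4120) = 6.0000 + 0.33753 + 0.098926 = 6.4365.

Z = 6.44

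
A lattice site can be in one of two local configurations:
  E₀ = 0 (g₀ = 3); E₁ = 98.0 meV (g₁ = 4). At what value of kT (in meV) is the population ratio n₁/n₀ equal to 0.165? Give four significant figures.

n₁/n₀ = (g₁/g₀) exp[−(E₁−E₀)/kT] = 0.165.
⇒ (E₁−E₀)/kT = ln((4/3)/0.165) = ln(8.08081) = 2.08949.
kT = 98.0 meV / 2.08949 = 46.90 meV.

46.90 meV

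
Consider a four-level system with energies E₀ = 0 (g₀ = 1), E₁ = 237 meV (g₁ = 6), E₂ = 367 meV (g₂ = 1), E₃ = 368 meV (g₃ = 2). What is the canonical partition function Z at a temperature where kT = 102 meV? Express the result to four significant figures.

Z = 1.669

Eᵢ/kT = 0, 2.32353, 3.59804, 3.60784.
Z = Σ gᵢe^(−Eᵢ/kT) = 1·e^(−0) + 6·e^(−2.32353) + 1·e^(−3.59804) + 2·e^(−3.60784) = 1.00000 + 0.587564 + 0.0273773 + 0.0542207 = 1.66916.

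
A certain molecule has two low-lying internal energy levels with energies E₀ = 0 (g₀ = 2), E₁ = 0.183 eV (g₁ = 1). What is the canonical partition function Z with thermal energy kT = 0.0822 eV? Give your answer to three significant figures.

Z = 2.11

Eᵢ/kT = 0, 2.2263.
Z = Σ gᵢe^(−Eᵢ/kT) = 2·e^(−0) + 1·e^(−2.2263) = 2.0000 + 0.10793 = 2.1079.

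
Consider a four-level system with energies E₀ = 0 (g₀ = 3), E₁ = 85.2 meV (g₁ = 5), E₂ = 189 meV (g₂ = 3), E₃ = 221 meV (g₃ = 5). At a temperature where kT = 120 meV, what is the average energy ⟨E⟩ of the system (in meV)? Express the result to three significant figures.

Eᵢ/kT = 0, 0.71000, 1.5750, 1.8417.
Z = Σ gᵢe^(−Eᵢ/kT) = 3·e^(−0) + 5·e^(−0.71000) + 3·e^(−1.5750) + 5·e^(−1.8417) = 3.0000 + 2.4582 + 0.62102 + 0.79274 = 6.8720.
⟨E⟩ = Σ Eᵢ gᵢe^(−Eᵢ/kT) / Z = (0·3.0000 + 85.2·2.4582 + 189·0.62102 + 221·0.79274) / 6.8720 = 73.1 meV.

73.1 meV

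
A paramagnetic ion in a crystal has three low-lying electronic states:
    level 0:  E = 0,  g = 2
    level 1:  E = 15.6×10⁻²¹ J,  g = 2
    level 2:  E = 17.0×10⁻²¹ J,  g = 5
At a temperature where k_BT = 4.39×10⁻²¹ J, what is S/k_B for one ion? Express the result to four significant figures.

Eᵢ/kT = 0, 3.55353, 3.87244.
Z = Σ gᵢe^(−Eᵢ/kT) = 2·e^(−0) + 2·e^(−3.55353) + 5·e^(−3.87244) = 2.00000 + 0.0572468 + 0.104038 = 2.16128.
⟨E⟩ = Σ EᵢPᵢ = 1.23154 ×10⁻²¹ J.
S/k_B = ln Z + ⟨E⟩/kT = ln(2.16128) + 1.23154/4.39 = 0.770701 + 0.280533 = 1.051.

1.051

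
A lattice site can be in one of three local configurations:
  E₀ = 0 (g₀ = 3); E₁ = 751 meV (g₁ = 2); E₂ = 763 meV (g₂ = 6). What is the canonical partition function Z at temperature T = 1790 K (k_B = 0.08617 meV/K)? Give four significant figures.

k_BT = 0.08617 × 1790 K = 154.244 meV.
Eᵢ/kT = 0, 4.86891, 4.94671.
Z = Σ gᵢe^(−Eᵢ/kT) = 3·e^(−0) + 2·e^(−4.86891) + 6·e^(−4.94671) = 3.00000 + 0.0153635 + 0.0426405 = 3.05800.

Z = 3.058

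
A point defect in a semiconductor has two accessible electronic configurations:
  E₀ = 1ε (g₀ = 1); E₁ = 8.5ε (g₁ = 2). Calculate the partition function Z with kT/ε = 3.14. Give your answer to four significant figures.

Z = 0.8607

Eᵢ/kT = 0.318471, 2.70701.
Z = Σ gᵢe^(−Eᵢ/kT) = 1·e^(−0.318471) + 2·e^(−2.70701) = 0.727260 + 0.133472 = 0.860732.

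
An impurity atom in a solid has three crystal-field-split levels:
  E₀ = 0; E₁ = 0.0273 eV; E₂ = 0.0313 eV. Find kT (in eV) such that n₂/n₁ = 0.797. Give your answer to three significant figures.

n₂/n₁ = exp[−(E₂−E₁)/kT] = 0.797.
⇒ (E₂−E₁)/kT = ln(1/0.797) = ln(1.2547) = 0.22690.
kT = 0.0040 eV / 0.22690 = 0.0176 eV.

0.0176 eV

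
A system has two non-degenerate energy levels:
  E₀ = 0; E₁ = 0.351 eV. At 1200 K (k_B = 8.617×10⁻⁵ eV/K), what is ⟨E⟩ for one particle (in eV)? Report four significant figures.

k_BT = 8.617×10⁻⁵ × 1200 K = 0.103404 eV.
Eᵢ/kT = 0, 3.39445.
Z = Σ e^(−Eᵢ/kT) = e^(−0) + e^(−3.39445) = 1.00000 + 0.0335590 = 1.03356.
⟨E⟩ = Σ Eᵢ e^(−Eᵢ/kT) / Z = (0·1.00000 + 0.351·0.0335590) / 1.03356 = 0.01140 eV.

0.01140 eV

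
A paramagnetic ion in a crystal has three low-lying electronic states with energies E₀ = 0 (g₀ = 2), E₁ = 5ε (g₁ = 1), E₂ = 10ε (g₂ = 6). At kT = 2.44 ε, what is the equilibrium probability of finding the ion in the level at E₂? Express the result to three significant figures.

Eᵢ/kT = 0, 2.0492, 4.0984.
Z = Σ gᵢe^(−Eᵢ/kT) = 2·e^(−0) + 1·e^(−2.0492) + 6·e^(−4.0984) = 2.0000 + 0.12884 + 0.099595 = 2.2284.
P₂ = g₂ e^(−E₂/kT) / Z = 0.099595/2.2284 = 0.0447.

0.0447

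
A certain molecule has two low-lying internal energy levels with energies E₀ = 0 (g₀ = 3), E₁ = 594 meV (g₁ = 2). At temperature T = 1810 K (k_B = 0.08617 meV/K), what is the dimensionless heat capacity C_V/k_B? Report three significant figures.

k_BT = 0.08617 × 1810 K = 155.97 meV.
Eᵢ/kT = 0, 3.8084.
Z = Σ gᵢe^(−Eᵢ/kT) = 3·e^(−0) + 2·e^(−3.8084) = 3.0000 + 0.044367 = 3.0444.
⟨E⟩ = 8.6565 meV, ⟨E²⟩ = 5142.0 meV².
C_V/k_B = (⟨E²⟩ − ⟨E⟩²)/(kT)² = (5142.0 − 74.935)/24327 = 0.208.

0.208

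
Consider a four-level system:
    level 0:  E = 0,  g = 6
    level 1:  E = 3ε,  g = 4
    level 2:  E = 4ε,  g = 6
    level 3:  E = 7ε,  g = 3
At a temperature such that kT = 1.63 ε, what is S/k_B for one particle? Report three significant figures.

Eᵢ/kT = 0, 1.8405, 2.4540, 4.2945.
Z = Σ gᵢe^(−Eᵢ/kT) = 6·e^(−0) + 4·e^(−1.8405) + 6·e^(−2.4540) + 3·e^(−4.2945) = 6.0000 + 0.63495 + 0.51569 + 0.040930 = 7.1916.
⟨E⟩ = Σ EᵢPᵢ = 0.59154 ε.
S/k_B = ln Z + ⟨E⟩/kT = ln(7.1916) + 0.59154/1.63 = 1.9729 + 0.36291 = 2.34.

2.34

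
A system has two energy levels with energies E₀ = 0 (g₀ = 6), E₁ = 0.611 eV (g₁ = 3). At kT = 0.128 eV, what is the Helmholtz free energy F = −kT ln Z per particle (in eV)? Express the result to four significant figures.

Eᵢ/kT = 0, 4.77344.
Z = Σ gᵢe^(−Eᵢ/kT) = 6·e^(−0) + 3·e^(−4.77344) = 6.00000 + 0.0253538 = 6.02535.
F = −kT ln Z = −0.128 × ln(6.02535) = −0.128 × 1.79598 = -0.2299 eV.

-0.2299 eV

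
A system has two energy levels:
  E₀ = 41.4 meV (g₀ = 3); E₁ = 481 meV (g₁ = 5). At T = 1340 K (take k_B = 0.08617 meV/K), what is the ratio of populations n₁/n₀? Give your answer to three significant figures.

k_BT = 0.08617 × 1340 K = 115.47 meV.
n₁/n₀ = (g₁/g₀) exp[−(E₁−E₀)/kT] = (5/3) × exp(−(439.6 meV)/(115.47 meV)) = (5/3) × exp(-3.8070) = 0.0370.

0.0370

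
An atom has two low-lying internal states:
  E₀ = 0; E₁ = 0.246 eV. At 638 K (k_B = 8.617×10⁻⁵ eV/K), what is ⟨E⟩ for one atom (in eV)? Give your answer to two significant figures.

0.0028 eV

k_BT = 8.617×10⁻⁵ × 638 K = 0.05498 eV.
Eᵢ/kT = 0, 4.474.
Z = Σ e^(−Eᵢ/kT) = e^(−0) + e^(−4.474) = 1.000 + 0.01140 = 1.011.
⟨E⟩ = Σ Eᵢ e^(−Eᵢ/kT) / Z = (0·1.000 + 0.246·0.01140) / 1.011 = 0.0028 eV.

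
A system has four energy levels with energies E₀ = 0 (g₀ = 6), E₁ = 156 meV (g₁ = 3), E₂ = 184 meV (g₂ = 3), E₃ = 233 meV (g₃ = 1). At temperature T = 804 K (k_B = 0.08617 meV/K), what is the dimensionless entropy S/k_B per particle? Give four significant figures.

k_BT = 0.08617 × 804 K = 69.2807 meV.
Eᵢ/kT = 0, 2.25171, 2.65586, 3.36313.
Z = Σ gᵢe^(−Eᵢ/kT) = 6·e^(−0) + 3·e^(−2.25171) + 3·e^(−2.65586) + 1·e^(−3.36313) = 6.00000 + 0.315657 + 0.210715 + 0.0346267 = 6.56100.
⟨E⟩ = Σ EᵢPᵢ = 14.6444 meV.
S/k_B = ln Z + ⟨E⟩/kT = ln(6.56100) + 14.6444/69.2807 = 1.88114 + 0.211378 = 2.093.

2.093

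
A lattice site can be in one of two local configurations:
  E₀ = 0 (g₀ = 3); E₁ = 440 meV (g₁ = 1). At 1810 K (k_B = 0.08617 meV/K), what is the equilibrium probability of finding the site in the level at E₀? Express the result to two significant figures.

k_BT = 0.08617 × 1810 K = 156.0 meV.
Eᵢ/kT = 0, 2.821.
Z = Σ gᵢe^(−Eᵢ/kT) = 3·e^(−0) + 1·e^(−2.821) = 3.000 + 0.05955 = 3.060.
P₀ = g₀ e^(−E₀/kT) / Z = 3.000/3.060 = 0.98.

0.98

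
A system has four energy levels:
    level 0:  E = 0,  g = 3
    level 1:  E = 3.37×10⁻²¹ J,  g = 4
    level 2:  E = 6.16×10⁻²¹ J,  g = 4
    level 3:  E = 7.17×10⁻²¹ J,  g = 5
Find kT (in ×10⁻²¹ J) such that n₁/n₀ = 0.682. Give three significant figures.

5.03 ×10⁻²¹ J

n₁/n₀ = (g₁/g₀) exp[−(E₁−E₀)/kT] = 0.682.
⇒ (E₁−E₀)/kT = ln((4/3)/0.682) = ln(1.9550) = 0.67039.
kT = 3.37 ×10⁻²¹ J / 0.67039 = 5.03 ×10⁻²¹ J.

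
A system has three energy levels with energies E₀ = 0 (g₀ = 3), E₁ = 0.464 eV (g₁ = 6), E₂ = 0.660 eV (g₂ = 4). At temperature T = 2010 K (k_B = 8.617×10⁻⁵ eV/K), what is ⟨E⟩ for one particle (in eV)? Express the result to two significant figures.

0.071 eV

k_BT = 8.617×10⁻⁵ × 2010 K = 0.1732 eV.
Eᵢ/kT = 0, 2.679, 3.811.
Z = Σ gᵢe^(−Eᵢ/kT) = 3·e^(−0) + 6·e^(−2.679) + 4·e^(−3.811) = 3.000 + 0.4118 + 0.08850 = 3.500.
⟨E⟩ = Σ Eᵢ gᵢe^(−Eᵢ/kT) / Z = (0·3.000 + 0.464·0.4118 + 0.660·0.08850) / 3.500 = 0.071 eV.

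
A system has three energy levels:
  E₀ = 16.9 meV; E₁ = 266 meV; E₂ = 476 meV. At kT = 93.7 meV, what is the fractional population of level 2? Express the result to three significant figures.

Eᵢ/kT = 0.18036, 2.8388, 5.0800.
Z = Σ e^(−Eᵢ/kT) = e^(−0.18036) + e^(−2.8388) + e^(−5.0800) = 0.83497 + 0.058496 + 0.0062199 = 0.89969.
P₂ = e^(−E₂/kT) / Z = 0.0062199/0.89969 = 0.00691.

0.00691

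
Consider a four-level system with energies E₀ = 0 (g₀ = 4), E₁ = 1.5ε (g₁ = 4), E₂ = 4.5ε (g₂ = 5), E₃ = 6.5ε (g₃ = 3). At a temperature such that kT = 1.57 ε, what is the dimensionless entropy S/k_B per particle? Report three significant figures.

Eᵢ/kT = 0, 0.95541, 2.8662, 4.1401.
Z = Σ gᵢe^(−Eᵢ/kT) = 4·e^(−0) + 4·e^(−0.95541) + 5·e^(−2.8662) + 3·e^(−4.1401) = 4.0000 + 1.5386 + 0.28457 + 0.047764 = 5.8709.
⟨E⟩ = Σ EᵢPᵢ = 0.66411 ε.
S/k_B = ln Z + ⟨E⟩/kT = ln(5.8709) + 0.66411/1.57 = 1.7700 + 0.42300 = 2.19.

2.19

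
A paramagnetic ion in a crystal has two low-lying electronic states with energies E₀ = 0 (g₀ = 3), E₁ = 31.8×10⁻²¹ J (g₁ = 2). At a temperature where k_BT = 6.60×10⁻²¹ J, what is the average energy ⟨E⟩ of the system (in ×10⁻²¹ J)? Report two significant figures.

0.17 ×10⁻²¹ J

Eᵢ/kT = 0, 4.818.
Z = Σ gᵢe^(−Eᵢ/kT) = 3·e^(−0) + 2·e^(−4.818) = 3.000 + 0.01617 = 3.016.
⟨E⟩ = Σ Eᵢ gᵢe^(−Eᵢ/kT) / Z = (0·3.000 + 31.8·0.01617) / 3.016 = 0.17 ×10⁻²¹ J.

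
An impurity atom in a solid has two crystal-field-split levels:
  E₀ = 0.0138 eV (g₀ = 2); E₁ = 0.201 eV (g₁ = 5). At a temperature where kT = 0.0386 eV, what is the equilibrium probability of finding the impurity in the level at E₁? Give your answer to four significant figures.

0.01920

Eᵢ/kT = 0.357513, 5.20725.
Z = Σ gᵢe^(−Eᵢ/kT) = 2·e^(−0.357513) + 5·e^(−5.20725) = 1.39883 + 0.0273836 = 1.42621.
P₁ = g₁ e^(−E₁/kT) / Z = 0.0273836/1.42621 = 0.01920.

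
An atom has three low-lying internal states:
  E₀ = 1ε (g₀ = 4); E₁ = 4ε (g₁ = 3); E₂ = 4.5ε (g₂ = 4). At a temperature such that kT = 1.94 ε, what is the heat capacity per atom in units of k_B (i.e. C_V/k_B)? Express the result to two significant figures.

Eᵢ/kT = 0.5155, 2.062, 2.320.
Z = Σ gᵢe^(−Eᵢ/kT) = 4·e^(−0.5155) + 3·e^(−2.062) + 4·e^(−2.320) = 2.389 + 0.3816 + 0.3931 = 3.164.
⟨E⟩ = 1.797 ε, ⟨E²⟩ = 5.201 ε².
C_V/k_B = (⟨E²⟩ − ⟨E⟩²)/(kT)² = (5.201 − 3.229)/3.764 = 0.52.

0.52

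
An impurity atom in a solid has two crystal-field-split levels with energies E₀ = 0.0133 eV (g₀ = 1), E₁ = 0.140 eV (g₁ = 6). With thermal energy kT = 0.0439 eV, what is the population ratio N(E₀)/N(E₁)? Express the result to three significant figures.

n₀/n₁ = (g₀/g₁) exp[−(E₀−E₁)/kT] = (1/6) × exp(−(-0.1267 eV)/(0.0439 eV)) = (1/6) × exp(2.8861) = 2.99.

2.99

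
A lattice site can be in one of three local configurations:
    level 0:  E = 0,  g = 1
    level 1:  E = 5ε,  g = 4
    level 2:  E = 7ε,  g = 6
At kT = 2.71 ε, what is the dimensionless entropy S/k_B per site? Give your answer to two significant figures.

1.9

Eᵢ/kT = 0, 1.845, 2.583.
Z = Σ gᵢe^(−Eᵢ/kT) = 1·e^(−0) + 4·e^(−1.845) + 6·e^(−2.583) = 1.000 + 0.6321 + 0.4533 = 2.085.
⟨E⟩ = Σ EᵢPᵢ = 3.038 ε.
S/k_B = ln Z + ⟨E⟩/kT = ln(2.085) + 3.038/2.71 = 0.7348 + 1.121 = 1.9.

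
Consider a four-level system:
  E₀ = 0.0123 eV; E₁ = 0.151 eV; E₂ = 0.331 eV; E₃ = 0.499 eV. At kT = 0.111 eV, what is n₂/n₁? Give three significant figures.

0.198

n₂/n₁ = exp[−(E₂−E₁)/kT] = exp(−(0.180 eV)/(0.111 eV)) = exp(-1.6216) = 0.198.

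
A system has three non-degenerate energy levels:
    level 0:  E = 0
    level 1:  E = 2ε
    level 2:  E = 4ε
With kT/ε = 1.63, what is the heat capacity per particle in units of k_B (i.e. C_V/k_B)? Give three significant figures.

Eᵢ/kT = 0, 1.2270, 2.4540.
Z = Σ e^(−Eᵢ/kT) = e^(−0) + e^(−1.2270) + e^(−2.4540) = 1.0000 + 0.29317 + 0.085949 = 1.3791.
⟨E⟩ = 0.67445 ε, ⟨E²⟩ = 1.8475 ε².
C_V/k_B = (⟨E²⟩ − ⟨E⟩²)/(kT)² = (1.8475 − 0.45488)/2.6569 = 0.524.

0.524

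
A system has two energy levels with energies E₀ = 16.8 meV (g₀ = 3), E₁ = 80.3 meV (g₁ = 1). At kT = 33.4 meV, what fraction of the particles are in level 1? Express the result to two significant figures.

0.047

Eᵢ/kT = 0.5030, 2.404.
Z = Σ gᵢe^(−Eᵢ/kT) = 3·e^(−0.5030) + 1·e^(−2.404) = 1.814 + 0.09036 = 1.904.
P₁ = g₁ e^(−E₁/kT) / Z = 0.09036/1.904 = 0.047.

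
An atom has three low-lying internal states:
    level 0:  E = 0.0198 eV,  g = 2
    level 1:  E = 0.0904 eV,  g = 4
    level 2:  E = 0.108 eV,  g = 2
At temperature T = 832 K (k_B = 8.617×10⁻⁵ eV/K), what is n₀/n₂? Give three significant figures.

3.42

k_BT = 8.617×10⁻⁵ × 832 K = 0.071693 eV.
n₀/n₂ = (g₀/g₂) exp[−(E₀−E₂)/kT] = (2/2) × exp(−(-0.0882 eV)/(0.071693 eV)) = (2/2) × exp(1.2302) = 3.42.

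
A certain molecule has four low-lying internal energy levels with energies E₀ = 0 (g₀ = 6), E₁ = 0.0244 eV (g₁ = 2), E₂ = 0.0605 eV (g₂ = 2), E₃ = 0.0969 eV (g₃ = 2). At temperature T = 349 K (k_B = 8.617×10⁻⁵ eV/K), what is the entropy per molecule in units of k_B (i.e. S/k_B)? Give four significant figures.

2.189

k_BT = 8.617×10⁻⁵ × 349 K = 0.0300733 eV.
Eᵢ/kT = 0, 0.811351, 2.01175, 3.22213.
Z = Σ gᵢe^(−Eᵢ/kT) = 6·e^(−0) + 2·e^(−0.811351) + 2·e^(−2.01175) + 2·e^(−3.22213) = 6.00000 + 0.888515 + 0.267509 + 0.0797401 = 7.23576.
⟨E⟩ = Σ EᵢPᵢ = 0.00630077 eV.
S/k_B = ln Z + ⟨E⟩/kT = ln(7.23576) + 0.00630077/0.0300733 = 1.97904 + 0.209514 = 2.189.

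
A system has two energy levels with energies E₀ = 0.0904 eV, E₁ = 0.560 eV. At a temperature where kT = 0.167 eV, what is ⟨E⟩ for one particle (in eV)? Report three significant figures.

0.117 eV

Eᵢ/kT = 0.54132, 3.3533.
Z = Σ e^(−Eᵢ/kT) = e^(−0.54132) + e^(−3.3533) = 0.58198 + 0.034969 = 0.61695.
⟨E⟩ = Σ Eᵢ e^(−Eᵢ/kT) / Z = (0.0904·0.58198 + 0.560·0.034969) / 0.61695 = 0.117 eV.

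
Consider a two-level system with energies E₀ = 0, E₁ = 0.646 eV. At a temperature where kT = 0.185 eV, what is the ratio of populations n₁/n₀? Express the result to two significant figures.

0.030

n₁/n₀ = exp[−(E₁−E₀)/kT] = exp(−(0.646 eV)/(0.185 eV)) = exp(-3.492) = 0.030.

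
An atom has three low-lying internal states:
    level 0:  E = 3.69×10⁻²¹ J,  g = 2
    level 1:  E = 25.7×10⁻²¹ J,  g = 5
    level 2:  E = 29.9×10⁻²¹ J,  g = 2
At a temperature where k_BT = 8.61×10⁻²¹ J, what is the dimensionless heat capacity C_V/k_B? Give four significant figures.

1.110

Eᵢ/kT = 0.428571, 2.98490, 3.47271.
Z = Σ gᵢe^(−Eᵢ/kT) = 2·e^(−0.428571) + 5·e^(−2.98490) + 2·e^(−3.47271) = 1.30288 + 0.252723 + 0.0620656 = 1.61767.
⟨E⟩ = 8.13415, ⟨E²⟩ = 148.453.
C_V/k_B = (⟨E²⟩ − ⟨E⟩²)/(kT)² = (148.453 − 66.1644)/74.1321 = 1.110.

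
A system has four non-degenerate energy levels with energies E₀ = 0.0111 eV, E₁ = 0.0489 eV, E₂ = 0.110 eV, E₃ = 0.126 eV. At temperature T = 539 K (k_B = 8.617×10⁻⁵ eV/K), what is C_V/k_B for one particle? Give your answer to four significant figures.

0.5695

k_BT = 8.617×10⁻⁵ × 539 K = 0.0464456 eV.
Eᵢ/kT = 0.238989, 1.05284, 2.36836, 2.71285.
Z = Σ e^(−Eᵢ/kT) = e^(−0.238989) + e^(−1.05284) + e^(−2.36836) + e^(−2.71285) = 0.787424 + 0.348945 + 0.0936342 + 0.0663474 = 1.29635.
⟨E⟩ = 0.0342989 eV, ⟨E²⟩ = 0.00240500 eV².
C_V/k_B = (⟨E²⟩ − ⟨E⟩²)/(kT)² = (0.00240500 − 0.00117641)/0.00215719 = 0.5695.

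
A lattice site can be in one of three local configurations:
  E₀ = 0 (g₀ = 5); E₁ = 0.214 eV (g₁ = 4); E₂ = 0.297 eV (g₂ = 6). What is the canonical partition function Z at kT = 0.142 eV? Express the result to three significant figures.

Eᵢ/kT = 0, 1.5070, 2.0915.
Z = Σ gᵢe^(−Eᵢ/kT) = 5·e^(−0) + 4·e^(−1.5070) + 6·e^(−2.0915) = 5.0000 + 0.88629 + 0.74101 = 6.6273.

Z = 6.63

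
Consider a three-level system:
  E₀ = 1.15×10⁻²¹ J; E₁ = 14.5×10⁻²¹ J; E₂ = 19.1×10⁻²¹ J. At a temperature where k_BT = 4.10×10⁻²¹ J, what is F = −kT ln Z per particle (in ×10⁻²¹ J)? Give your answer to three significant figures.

Eᵢ/kT = 0.28049, 3.5366, 4.6585.
Z = Σ e^(−Eᵢ/kT) = e^(−0.28049) + e^(−3.5366) + e^(−4.6585) = 0.75541 + 0.029112 + 0.0094807 = 0.79400.
F = −kT ln Z = −4.10 × ln(0.79400) = −4.10 × -0.23067 = 0.946 ×10⁻²¹ J.

0.946 ×10⁻²¹ J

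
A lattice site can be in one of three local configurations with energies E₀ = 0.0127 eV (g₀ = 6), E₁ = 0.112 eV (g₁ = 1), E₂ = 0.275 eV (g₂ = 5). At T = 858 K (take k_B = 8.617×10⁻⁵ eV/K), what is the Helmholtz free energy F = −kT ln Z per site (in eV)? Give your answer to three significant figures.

k_BT = 8.617×10⁻⁵ × 858 K = 0.073934 eV.
Eᵢ/kT = 0.17177, 1.5149, 3.7195.
Z = Σ gᵢe^(−Eᵢ/kT) = 6·e^(−0.17177) + 1·e^(−1.5149) + 5·e^(−3.7195) = 5.0530 + 0.21983 + 0.12123 = 5.3941.
F = −kT ln Z = −0.073934 × ln(5.3941) = −0.073934 × 1.6853 = -0.125 eV.

-0.125 eV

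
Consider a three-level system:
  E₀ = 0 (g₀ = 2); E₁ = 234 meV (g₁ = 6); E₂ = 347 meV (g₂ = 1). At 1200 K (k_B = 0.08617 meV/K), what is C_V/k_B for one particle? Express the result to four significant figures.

1.019

k_BT = 0.08617 × 1200 K = 103.404 meV.
Eᵢ/kT = 0, 2.26297, 3.35577.
Z = Σ gᵢe^(−Eᵢ/kT) = 2·e^(−0) + 6·e^(−2.26297) + 1·e^(−3.35577) = 2.00000 + 0.624246 + 0.0348825 = 2.65913.
⟨E⟩ = 59.4848 meV, ⟨E²⟩ = 14433.8 meV².
C_V/k_B = (⟨E²⟩ − ⟨E⟩²)/(kT)² = (14433.8 − 3538.44)/10692.4 = 1.019.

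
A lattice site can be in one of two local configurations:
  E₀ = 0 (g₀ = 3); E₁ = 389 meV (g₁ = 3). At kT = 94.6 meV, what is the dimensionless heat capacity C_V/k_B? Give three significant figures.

0.268

Eᵢ/kT = 0, 4.1121.
Z = Σ gᵢe^(−Eᵢ/kT) = 3·e^(−0) + 3·e^(−4.1121) = 3.0000 + 0.049120 = 3.0491.
⟨E⟩ = 6.2667 meV, ⟨E²⟩ = 2437.7 meV².
C_V/k_B = (⟨E²⟩ − ⟨E⟩²)/(kT)² = (2437.7 − 39.272)/8949.2 = 0.268.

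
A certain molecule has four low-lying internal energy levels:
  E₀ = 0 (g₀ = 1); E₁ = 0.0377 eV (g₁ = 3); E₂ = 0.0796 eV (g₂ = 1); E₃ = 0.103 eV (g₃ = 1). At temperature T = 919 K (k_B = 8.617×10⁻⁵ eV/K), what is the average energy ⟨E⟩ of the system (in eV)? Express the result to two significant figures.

0.036 eV

k_BT = 8.617×10⁻⁵ × 919 K = 0.07919 eV.
Eᵢ/kT = 0, 0.4761, 1.005, 1.301.
Z = Σ gᵢe^(−Eᵢ/kT) = 1·e^(−0) + 3·e^(−0.4761) + 1·e^(−1.005) + 1·e^(−1.301) = 1.000 + 1.864 + 0.3660 + 0.2723 = 3.502.
⟨E⟩ = Σ Eᵢ gᵢe^(−Eᵢ/kT) / Z = (0·1.000 + 0.0377·1.864 + 0.0796·0.3660 + 0.103·0.2723) / 3.502 = 0.036 eV.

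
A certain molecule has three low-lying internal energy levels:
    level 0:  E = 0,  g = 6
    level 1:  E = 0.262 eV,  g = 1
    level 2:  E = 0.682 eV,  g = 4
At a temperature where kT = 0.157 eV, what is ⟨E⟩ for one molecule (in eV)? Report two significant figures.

Eᵢ/kT = 0, 1.669, 4.344.
Z = Σ gᵢe^(−Eᵢ/kT) = 6·e^(−0) + 1·e^(−1.669) + 4·e^(−4.344) = 6.000 + 0.1884 + 0.05194 = 6.240.
⟨E⟩ = Σ Eᵢ gᵢe^(−Eᵢ/kT) / Z = (0·6.000 + 0.262·0.1884 + 0.682·0.05194) / 6.240 = 0.014 eV.

0.014 eV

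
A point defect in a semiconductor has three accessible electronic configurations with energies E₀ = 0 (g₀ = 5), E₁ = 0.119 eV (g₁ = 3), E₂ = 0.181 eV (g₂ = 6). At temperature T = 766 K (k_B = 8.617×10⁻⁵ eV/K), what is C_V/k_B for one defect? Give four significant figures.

k_BT = 8.617×10⁻⁵ × 766 K = 0.0660062 eV.
Eᵢ/kT = 0, 1.80286, 2.74217.
Z = Σ gᵢe^(−Eᵢ/kT) = 5·e^(−0) + 3·e^(−1.80286) + 6·e^(−2.74217) = 5.00000 + 0.494480 + 0.386582 = 5.88106.
⟨E⟩ = 0.0219033 eV, ⟨E²⟩ = 0.00334415 eV².
C_V/k_B = (⟨E²⟩ − ⟨E⟩²)/(kT)² = (0.00334415 − 0.000479755)/0.00435682 = 0.6575.

0.6575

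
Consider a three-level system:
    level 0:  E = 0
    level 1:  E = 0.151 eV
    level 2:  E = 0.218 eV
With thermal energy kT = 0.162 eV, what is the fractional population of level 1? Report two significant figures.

Eᵢ/kT = 0, 0.9321, 1.346.
Z = Σ e^(−Eᵢ/kT) = e^(−0) + e^(−0.9321) + e^(−1.346) = 1.000 + 0.3937 + 0.2603 = 1.654.
P₁ = e^(−E₁/kT) / Z = 0.3937/1.654 = 0.24.

0.24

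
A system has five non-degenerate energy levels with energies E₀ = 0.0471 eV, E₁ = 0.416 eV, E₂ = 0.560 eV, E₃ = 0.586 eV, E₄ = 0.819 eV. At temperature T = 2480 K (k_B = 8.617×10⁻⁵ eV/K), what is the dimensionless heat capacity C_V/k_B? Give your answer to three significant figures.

1.03

k_BT = 8.617×10⁻⁵ × 2480 K = 0.21370 eV.
Eᵢ/kT = 0.22040, 1.9467, 2.6205, 2.7422, 3.8325.
Z = Σ e^(−Eᵢ/kT) = e^(−0.22040) + e^(−1.9467) + e^(−2.6205) + e^(−2.7422) + e^(−3.8325) = 0.80220 + 0.14274 + 0.072766 + 0.064428 + 0.021655 = 1.1038.
⟨E⟩ = 0.17522 eV, ⟨E²⟩ = 0.077868 eV².
C_V/k_B = (⟨E²⟩ − ⟨E⟩²)/(kT)² = (0.077868 − 0.030702)/0.045668 = 1.03.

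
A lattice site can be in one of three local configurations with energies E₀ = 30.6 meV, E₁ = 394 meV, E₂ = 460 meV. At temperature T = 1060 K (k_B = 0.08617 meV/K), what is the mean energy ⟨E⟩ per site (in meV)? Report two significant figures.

41 meV

k_BT = 0.08617 × 1060 K = 91.34 meV.
Eᵢ/kT = 0.3350, 4.314, 5.036.
Z = Σ e^(−Eᵢ/kT) = e^(−0.3350) + e^(−4.314) + e^(−5.036) = 0.7153 + 0.01338 + 0.006500 = 0.7352.
⟨E⟩ = Σ Eᵢ e^(−Eᵢ/kT) / Z = (30.6·0.7153 + 394·0.01338 + 460·0.006500) / 0.7352 = 41 meV.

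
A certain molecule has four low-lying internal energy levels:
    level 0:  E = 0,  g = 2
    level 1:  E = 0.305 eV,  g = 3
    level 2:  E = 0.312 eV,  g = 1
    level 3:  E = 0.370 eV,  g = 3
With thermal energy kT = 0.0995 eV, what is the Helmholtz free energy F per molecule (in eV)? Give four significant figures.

-0.08096 eV

Eᵢ/kT = 0, 3.06533, 3.13568, 3.71859.
Z = Σ gᵢe^(−Eᵢ/kT) = 2·e^(−0) + 3·e^(−3.06533) + 1·e^(−3.13568) + 3·e^(−3.71859) = 2.00000 + 0.139915 + 0.0434702 + 0.0728045 = 2.25619.
F = −kT ln Z = −0.0995 × ln(2.25619) = −0.0995 × 0.813678 = -0.08096 eV.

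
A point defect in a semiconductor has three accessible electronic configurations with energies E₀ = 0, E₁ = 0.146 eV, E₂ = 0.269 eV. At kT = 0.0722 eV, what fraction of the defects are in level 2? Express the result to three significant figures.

0.0208

Eᵢ/kT = 0, 2.0222, 3.7258.
Z = Σ e^(−Eᵢ/kT) = e^(−0) + e^(−2.0222) + e^(−3.7258) = 1.0000 + 0.13236 + 0.024094 = 1.1565.
P₂ = e^(−E₂/kT) / Z = 0.024094/1.1565 = 0.0208.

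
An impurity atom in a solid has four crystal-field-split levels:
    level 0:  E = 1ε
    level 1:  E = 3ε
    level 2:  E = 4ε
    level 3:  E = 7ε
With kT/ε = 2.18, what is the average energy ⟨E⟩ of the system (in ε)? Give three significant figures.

Eᵢ/kT = 0.45872, 1.3761, 1.8349, 3.2110.
Z = Σ e^(−Eᵢ/kT) = e^(−0.45872) + e^(−1.3761) + e^(−1.8349) + e^(−3.2110) = 0.63209 + 0.25256 + 0.15963 + 0.040316 = 1.0846.
⟨E⟩ = Σ Eᵢ e^(−Eᵢ/kT) / Z = (1·0.63209 + 3·0.25256 + 4·0.15963 + 7·0.040316) / 1.0846 = 2.13 ε.

2.13 ε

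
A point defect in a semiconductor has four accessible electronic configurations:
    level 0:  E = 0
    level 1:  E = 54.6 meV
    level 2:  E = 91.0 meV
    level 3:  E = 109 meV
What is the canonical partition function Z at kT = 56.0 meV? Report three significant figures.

Z = 1.72

Eᵢ/kT = 0, 0.97500, 1.6250, 1.9464.
Z = Σ e^(−Eᵢ/kT) = e^(−0) + e^(−0.97500) + e^(−1.6250) + e^(−1.9464) = 1.0000 + 0.37719 + 0.19691 + 0.14279 = 1.7169.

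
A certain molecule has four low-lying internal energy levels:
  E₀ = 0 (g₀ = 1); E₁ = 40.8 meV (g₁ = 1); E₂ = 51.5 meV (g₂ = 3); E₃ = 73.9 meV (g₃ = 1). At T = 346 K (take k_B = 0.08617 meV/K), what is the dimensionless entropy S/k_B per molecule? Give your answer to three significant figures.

1.42

k_BT = 0.08617 × 346 K = 29.815 meV.
Eᵢ/kT = 0, 1.3684, 1.7273, 2.4786.
Z = Σ gᵢe^(−Eᵢ/kT) = 1·e^(−0) + 1·e^(−1.3684) + 3·e^(−1.7273) + 1·e^(−2.4786) = 1.0000 + 0.25451 + 0.53329 + 0.083861 = 1.8717.
⟨E⟩ = Σ EᵢPᵢ = 23.532 meV.
S/k_B = ln Z + ⟨E⟩/kT = ln(1.8717) + 23.532/29.815 = 0.62685 + 0.78927 = 1.42.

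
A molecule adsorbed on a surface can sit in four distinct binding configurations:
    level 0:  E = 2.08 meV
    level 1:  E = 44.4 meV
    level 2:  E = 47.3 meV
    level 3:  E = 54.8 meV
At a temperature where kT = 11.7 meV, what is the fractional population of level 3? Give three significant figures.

Eᵢ/kT = 0.17778, 3.7949, 4.0427, 4.6838.
Z = Σ e^(−Eᵢ/kT) = e^(−0.17778) + e^(−3.7949) + e^(−4.0427) + e^(−4.6838) = 0.83713 + 0.022485 + 0.017550 + 0.0092438 = 0.88641.
P₃ = e^(−E₃/kT) / Z = 0.0092438/0.88641 = 0.0104.

0.0104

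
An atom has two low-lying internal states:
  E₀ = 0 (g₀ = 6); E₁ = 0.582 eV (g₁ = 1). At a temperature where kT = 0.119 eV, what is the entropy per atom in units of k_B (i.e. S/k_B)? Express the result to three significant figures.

Eᵢ/kT = 0, 4.8908.
Z = Σ gᵢe^(−Eᵢ/kT) = 6·e^(−0) + 1·e^(−4.8908) = 6.0000 + 0.0075154 = 6.0075.
⟨E⟩ = Σ EᵢPᵢ = 0.00072808 eV.
S/k_B = ln Z + ⟨E⟩/kT = ln(6.0075) + 0.00072808/0.119 = 1.7930 + 0.0061183 = 1.80.

1.80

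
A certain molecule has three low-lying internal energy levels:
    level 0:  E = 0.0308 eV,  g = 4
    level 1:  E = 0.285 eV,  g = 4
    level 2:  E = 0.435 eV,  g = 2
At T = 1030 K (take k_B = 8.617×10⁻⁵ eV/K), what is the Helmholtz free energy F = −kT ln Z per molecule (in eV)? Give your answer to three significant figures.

-0.0976 eV

k_BT = 8.617×10⁻⁵ × 1030 K = 0.088755 eV.
Eᵢ/kT = 0.34702, 3.2111, 4.9011.
Z = Σ gᵢe^(−Eᵢ/kT) = 4·e^(−0.34702) + 4·e^(−3.2111) + 2·e^(−4.9011) = 2.8272 + 0.16125 + 0.014877 = 3.0033.
F = −kT ln Z = −0.088755 × ln(3.0033) = −0.088755 × 1.0997 = -0.0976 eV.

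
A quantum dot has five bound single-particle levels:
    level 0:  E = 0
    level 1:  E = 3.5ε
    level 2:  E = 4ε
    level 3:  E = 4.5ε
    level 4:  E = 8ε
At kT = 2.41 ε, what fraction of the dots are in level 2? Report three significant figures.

0.118

Eᵢ/kT = 0, 1.4523, 1.6598, 1.8672, 3.3195.
Z = Σ e^(−Eᵢ/kT) = e^(−0) + e^(−1.4523) + e^(−1.6598) + e^(−1.8672) + e^(−3.3195) = 1.0000 + 0.23403 + 0.19018 + 0.15456 + 0.036171 = 1.6149.
P₂ = e^(−E₂/kT) / Z = 0.19018/1.6149 = 0.118.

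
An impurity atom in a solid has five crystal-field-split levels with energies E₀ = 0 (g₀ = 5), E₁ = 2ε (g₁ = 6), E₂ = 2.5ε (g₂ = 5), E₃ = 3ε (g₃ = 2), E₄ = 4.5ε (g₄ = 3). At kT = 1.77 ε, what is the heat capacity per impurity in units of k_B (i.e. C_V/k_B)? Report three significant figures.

0.511

Eᵢ/kT = 0, 1.1299, 1.4124, 1.6949, 2.5424.
Z = Σ gᵢe^(−Eᵢ/kT) = 5·e^(−0) + 6·e^(−1.1299) + 5·e^(−1.4124) + 2·e^(−1.6949) + 3·e^(−2.5424) = 5.0000 + 1.9384 + 1.2178 + 0.36724 + 0.23603 = 8.7595.
⟨E⟩ = 1.0372 ε, ⟨E²⟩ = 2.6770 ε².
C_V/k_B = (⟨E²⟩ − ⟨E⟩²)/(kT)² = (2.6770 − 1.0758)/3.1329 = 0.511.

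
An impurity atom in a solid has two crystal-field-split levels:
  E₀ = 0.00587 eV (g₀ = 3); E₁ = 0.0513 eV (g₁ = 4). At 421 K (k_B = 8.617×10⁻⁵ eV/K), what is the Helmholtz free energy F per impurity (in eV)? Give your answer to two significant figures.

k_BT = 8.617×10⁻⁵ × 421 K = 0.03628 eV.
Eᵢ/kT = 0.1618, 1.414.
Z = Σ gᵢe^(−Eᵢ/kT) = 3·e^(−0.1618) + 4·e^(−1.414) = 2.552 + 0.9727 = 3.525.
F = −kT ln Z = −0.03628 × ln(3.525) = −0.03628 × 1.260 = -0.046 eV.

-0.046 eV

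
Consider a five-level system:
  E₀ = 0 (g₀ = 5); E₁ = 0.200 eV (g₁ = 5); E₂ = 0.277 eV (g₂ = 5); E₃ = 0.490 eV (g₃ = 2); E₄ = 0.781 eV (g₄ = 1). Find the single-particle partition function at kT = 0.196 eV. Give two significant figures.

Eᵢ/kT = 0, 1.020, 1.413, 2.500, 3.985.
Z = Σ gᵢe^(−Eᵢ/kT) = 5·e^(−0) + 5·e^(−1.020) + 5·e^(−1.413) + 2·e^(−2.500) + 1·e^(−3.985) = 5.000 + 1.803 + 1.217 + 0.1642 + 0.01859 = 8.203.

Z = 8.2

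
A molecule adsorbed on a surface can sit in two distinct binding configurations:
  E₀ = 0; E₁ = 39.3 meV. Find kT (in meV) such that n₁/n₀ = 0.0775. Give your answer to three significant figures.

15.4 meV

n₁/n₀ = exp[−(E₁−E₀)/kT] = 0.0775.
⇒ (E₁−E₀)/kT = ln(1/0.0775) = ln(12.903) = 2.5575.
kT = 39.3 meV / 2.5575 = 15.4 meV.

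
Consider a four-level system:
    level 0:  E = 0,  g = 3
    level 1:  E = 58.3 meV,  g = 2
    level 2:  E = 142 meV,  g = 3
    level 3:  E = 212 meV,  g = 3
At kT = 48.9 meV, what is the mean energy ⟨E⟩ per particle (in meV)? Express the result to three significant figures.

17.6 meV

Eᵢ/kT = 0, 1.1922, 2.9039, 4.3354.
Z = Σ gᵢe^(−Eᵢ/kT) = 3·e^(−0) + 2·e^(−1.1922) + 3·e^(−2.9039) + 3·e^(−4.3354) = 3.0000 + 0.60711 + 0.16443 + 0.039290 = 3.8108.
⟨E⟩ = Σ Eᵢ gᵢe^(−Eᵢ/kT) / Z = (0·3.0000 + 58.3·0.60711 + 142·0.16443 + 212·0.039290) / 3.8108 = 17.6 meV.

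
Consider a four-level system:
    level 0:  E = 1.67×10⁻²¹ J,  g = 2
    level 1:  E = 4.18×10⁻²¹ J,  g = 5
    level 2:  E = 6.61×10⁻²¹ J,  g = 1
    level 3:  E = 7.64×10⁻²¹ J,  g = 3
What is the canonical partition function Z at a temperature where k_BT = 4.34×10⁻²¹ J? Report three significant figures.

Z = 4.00

Eᵢ/kT = 0.38479, 0.96313, 1.5230, 1.7604.
Z = Σ gᵢe^(−Eᵢ/kT) = 2·e^(−0.38479) + 5·e^(−0.96313) + 1·e^(−1.5230) + 3·e^(−1.7604) = 1.3612 + 1.9085 + 0.21806 + 0.51593 = 4.0037.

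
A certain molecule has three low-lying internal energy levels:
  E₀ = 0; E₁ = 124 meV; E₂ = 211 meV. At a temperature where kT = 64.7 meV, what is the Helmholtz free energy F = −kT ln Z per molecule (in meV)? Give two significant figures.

Eᵢ/kT = 0, 1.917, 3.261.
Z = Σ e^(−Eᵢ/kT) = e^(−0) + e^(−1.917) + e^(−3.261) = 1.000 + 0.1470 + 0.03835 = 1.185.
F = −kT ln Z = −64.7 × ln(1.185) = −64.7 × 0.1697 = -11 meV.

-11 meV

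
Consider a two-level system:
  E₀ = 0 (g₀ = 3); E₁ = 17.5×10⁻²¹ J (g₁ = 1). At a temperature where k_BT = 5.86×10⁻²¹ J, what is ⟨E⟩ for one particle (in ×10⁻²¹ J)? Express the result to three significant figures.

Eᵢ/kT = 0, 2.9863.
Z = Σ gᵢe^(−Eᵢ/kT) = 3·e^(−0) + 1·e^(−2.9863) = 3.0000 + 0.050474 = 3.0505.
⟨E⟩ = Σ Eᵢ gᵢe^(−Eᵢ/kT) / Z = (0·3.0000 + 17.5·0.050474) / 3.0505 = 0.290 ×10⁻²¹ J.

0.290 ×10⁻²¹ J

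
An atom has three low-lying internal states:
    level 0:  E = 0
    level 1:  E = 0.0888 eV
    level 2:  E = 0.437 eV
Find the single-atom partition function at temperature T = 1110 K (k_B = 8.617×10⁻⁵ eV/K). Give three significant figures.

Z = 1.41

k_BT = 8.617×10⁻⁵ × 1110 K = 0.095649 eV.
Eᵢ/kT = 0, 0.92839, 4.5688.
Z = Σ e^(−Eᵢ/kT) = e^(−0) + e^(−0.92839) + e^(−4.5688) = 1.0000 + 0.39519 + 0.010370 = 1.4056.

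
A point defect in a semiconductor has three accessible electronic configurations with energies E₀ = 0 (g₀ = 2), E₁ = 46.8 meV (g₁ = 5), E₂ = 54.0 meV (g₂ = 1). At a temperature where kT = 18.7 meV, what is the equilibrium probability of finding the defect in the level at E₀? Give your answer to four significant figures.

0.8113

Eᵢ/kT = 0, 2.50267, 2.88770.
Z = Σ gᵢe^(−Eᵢ/kT) = 2·e^(−0) + 5·e^(−2.50267) + 1·e^(−2.88770) = 2.00000 + 0.409331 + 0.0557042 = 2.46504.
P₀ = g₀ e^(−E₀/kT) / Z = 2.00000/2.46504 = 0.8113.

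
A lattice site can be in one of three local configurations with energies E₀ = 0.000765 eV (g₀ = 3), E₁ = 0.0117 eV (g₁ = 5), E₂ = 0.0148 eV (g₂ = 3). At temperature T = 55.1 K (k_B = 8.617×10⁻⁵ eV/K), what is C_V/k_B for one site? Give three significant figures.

0.904

k_BT = 8.617×10⁻⁵ × 55.1 K = 0.0047480 eV.
Eᵢ/kT = 0.16112, 2.4642, 3.1171.
Z = Σ gᵢe^(−Eᵢ/kT) = 3·e^(−0.16112) + 5·e^(−2.4642) + 3·e^(−3.1171) = 2.5536 + 0.42538 + 0.13286 = 3.1118.
⟨E⟩ = 0.0028590 eV, ⟨E²⟩ = 0.000028545 eV².
C_V/k_B = (⟨E²⟩ − ⟨E⟩²)/(kT)² = (0.000028545 − 0.0000081739)/0.000022544 = 0.904.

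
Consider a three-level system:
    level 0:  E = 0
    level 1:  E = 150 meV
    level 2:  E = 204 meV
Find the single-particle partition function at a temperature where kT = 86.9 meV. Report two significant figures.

Z = 1.3

Eᵢ/kT = 0, 1.726, 2.348.
Z = Σ e^(−Eᵢ/kT) = e^(−0) + e^(−1.726) + e^(−2.348) = 1.000 + 0.1780 + 0.09556 = 1.274.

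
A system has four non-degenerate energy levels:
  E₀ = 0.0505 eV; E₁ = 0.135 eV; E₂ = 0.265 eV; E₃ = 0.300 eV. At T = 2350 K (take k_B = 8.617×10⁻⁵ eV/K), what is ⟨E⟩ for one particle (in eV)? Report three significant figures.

0.139 eV

k_BT = 8.617×10⁻⁵ × 2350 K = 0.20250 eV.
Eᵢ/kT = 0.24938, 0.66667, 1.3086, 1.4815.
Z = Σ e^(−Eᵢ/kT) = e^(−0.24938) + e^(−0.66667) + e^(−1.3086) + e^(−1.4815) = 0.77928 + 0.51342 + 0.27020 + 0.22730 = 1.7902.
⟨E⟩ = Σ Eᵢ e^(−Eᵢ/kT) / Z = (0.0505·0.77928 + 0.135·0.51342 + 0.265·0.27020 + 0.300·0.22730) / 1.7902 = 0.139 eV.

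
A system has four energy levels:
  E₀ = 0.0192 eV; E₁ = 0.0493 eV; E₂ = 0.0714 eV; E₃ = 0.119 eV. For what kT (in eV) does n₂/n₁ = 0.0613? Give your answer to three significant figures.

0.00792 eV

n₂/n₁ = exp[−(E₂−E₁)/kT] = 0.0613.
⇒ (E₂−E₁)/kT = ln(1/0.0613) = ln(16.313) = 2.7920.
kT = 0.0221 eV / 2.7920 = 0.00792 eV.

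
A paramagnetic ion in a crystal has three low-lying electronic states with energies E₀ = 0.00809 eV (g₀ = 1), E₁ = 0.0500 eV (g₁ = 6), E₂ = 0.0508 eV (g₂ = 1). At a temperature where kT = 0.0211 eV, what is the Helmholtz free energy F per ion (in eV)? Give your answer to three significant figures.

-0.00606 eV

Eᵢ/kT = 0.38341, 2.3697, 2.4076.
Z = Σ gᵢe^(−Eᵢ/kT) = 1·e^(−0.38341) + 6·e^(−2.3697) + 1·e^(−2.4076) = 0.68153 + 0.56105 + 0.090031 = 1.3326.
F = −kT ln Z = −0.0211 × ln(1.3326) = −0.0211 × 0.28713 = -0.00606 eV.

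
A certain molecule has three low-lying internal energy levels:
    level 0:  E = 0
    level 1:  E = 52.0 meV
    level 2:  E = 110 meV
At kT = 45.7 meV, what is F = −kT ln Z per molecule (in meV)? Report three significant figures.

-15.7 meV

Eᵢ/kT = 0, 1.1379, 2.4070.
Z = Σ e^(−Eᵢ/kT) = e^(−0) + e^(−1.1379) + e^(−2.4070) = 1.0000 + 0.32049 + 0.090085 = 1.4106.
F = −kT ln Z = −45.7 × ln(1.4106) = −45.7 × 0.34402 = -15.7 meV.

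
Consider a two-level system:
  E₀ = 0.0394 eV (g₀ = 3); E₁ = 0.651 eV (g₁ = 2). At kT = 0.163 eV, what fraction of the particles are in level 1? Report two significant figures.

0.015

Eᵢ/kT = 0.2417, 3.994.
Z = Σ gᵢe^(−Eᵢ/kT) = 3·e^(−0.2417) + 2·e^(−3.994) = 2.356 + 0.03685 = 2.393.
P₁ = g₁ e^(−E₁/kT) / Z = 0.03685/2.393 = 0.015.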